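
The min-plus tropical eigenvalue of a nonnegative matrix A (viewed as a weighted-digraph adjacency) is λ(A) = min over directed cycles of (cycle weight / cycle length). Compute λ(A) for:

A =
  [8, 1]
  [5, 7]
λ(A) = 3

Enumerate directed cycles and compute their means (weight / length). Sample:
  cycle 0 → 0: weight = 8, length = 1, mean = 8/1 ≈ 8.000
  cycle 1 → 1: weight = 7, length = 1, mean = 7/1 ≈ 7.000
  cycle 0 → 1 → 0: weight = 6, length = 2, mean = 6/2 ≈ 3.000
  cycle 1 → 0 → 1: weight = 6, length = 2, mean = 6/2 ≈ 3.000
Minimum mean = 3.000, attained e.g. along the cycle 0 → 1 → 0 with weight 6 and length 2. So λ(A) = 6/2 = 3.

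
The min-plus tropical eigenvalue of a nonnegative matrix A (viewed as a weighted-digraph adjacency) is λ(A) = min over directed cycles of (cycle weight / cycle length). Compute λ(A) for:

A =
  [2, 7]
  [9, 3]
λ(A) = 2

Enumerate directed cycles and compute their means (weight / length). Sample:
  cycle 0 → 0: weight = 2, length = 1, mean = 2/1 ≈ 2.000
  cycle 1 → 1: weight = 3, length = 1, mean = 3/1 ≈ 3.000
  cycle 0 → 1 → 0: weight = 16, length = 2, mean = 16/2 ≈ 8.000
  cycle 1 → 0 → 1: weight = 16, length = 2, mean = 16/2 ≈ 8.000
Minimum mean = 2.000, attained e.g. along the cycle 0 → 0 with weight 2 and length 1. So λ(A) = 2/1 = 2.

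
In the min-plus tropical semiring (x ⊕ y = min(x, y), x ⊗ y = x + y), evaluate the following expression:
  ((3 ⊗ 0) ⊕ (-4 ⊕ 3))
((3 ⊗ 0) ⊕ (-4 ⊕ 3)) = -4

Expand innermost to outermost. Recall ⊕ takes the minimum of its arguments and ⊗ takes their sum. Working out the expression ((3 ⊗ 0) ⊕ (-4 ⊕ 3)) gives -4.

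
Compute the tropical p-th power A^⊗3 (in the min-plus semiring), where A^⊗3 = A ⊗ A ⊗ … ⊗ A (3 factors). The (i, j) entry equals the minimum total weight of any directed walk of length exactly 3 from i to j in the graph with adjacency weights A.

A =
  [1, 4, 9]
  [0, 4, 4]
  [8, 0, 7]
A^⊗3 =
  [3, 6, 9]
  [2, 5, 8]
  [1, 4, 8]

Each entry (A^⊗3)_ij equals the minimum over all length-3 walks i = v_0 → v_1 → … → v_3 = j of Σ_t A[v_t][v_{t+1}]. For example, for (i, j) = (0, 2) we minimise over 9 possible intermediate vertex sequences; the minimum is 9, attained along the walk 0 → 0 → 1 → 2.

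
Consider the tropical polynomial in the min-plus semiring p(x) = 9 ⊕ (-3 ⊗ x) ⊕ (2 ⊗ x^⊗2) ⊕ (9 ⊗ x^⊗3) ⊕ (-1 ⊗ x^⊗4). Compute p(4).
p(4) = 1

A tropical monomial a ⊗ x^⊗i evaluates to a + i · x. Evaluating each term at x = 4:
  Term 0 contributes 9 + 0 · 4 = 9
  Term 1 contributes -3 + 1 · 4 = 1
  Term 2 contributes 2 + 2 · 4 = 10
  Term 3 contributes 9 + 3 · 4 = 21
  Term 4 contributes -1 + 4 · 4 = 15
p(4) = ⊕ of these = min[9, 1, 10, 21, 15] = 1.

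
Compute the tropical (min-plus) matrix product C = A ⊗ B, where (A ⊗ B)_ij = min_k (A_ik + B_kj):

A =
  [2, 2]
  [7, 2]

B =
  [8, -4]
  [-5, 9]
A ⊗ B =
  [-3, -2]
  [-3, 3]

Apply the min-plus product entry-by-entry:
  C[0][0] = min over k of (A[0][0] + B[0][0] = 2 + 8 = 10, A[0][1] + B[1][0] = 2 + -5 = -3) = -3 (attained at k = 1)
  C[0][1] = min over k of (A[0][0] + B[0][1] = 2 + -4 = -2, A[0][1] + B[1][1] = 2 + 9 = 11) = -2 (attained at k = 0)
  C[1][0] = min over k of (A[1][0] + B[0][0] = 7 + 8 = 15, A[1][1] + B[1][0] = 2 + -5 = -3) = -3 (attained at k = 1)
  C[1][1] = min over k of (A[1][0] + B[0][1] = 7 + -4 = 3, A[1][1] + B[1][1] = 2 + 9 = 11) = 3 (attained at k = 0)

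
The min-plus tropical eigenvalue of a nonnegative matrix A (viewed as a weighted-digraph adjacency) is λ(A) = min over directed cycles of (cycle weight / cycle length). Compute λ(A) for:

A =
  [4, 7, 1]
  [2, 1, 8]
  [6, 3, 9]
λ(A) = 1

Enumerate directed cycles and compute their means (weight / length). Sample:
  cycle 0 → 0: weight = 4, length = 1, mean = 4/1 ≈ 4.000
  cycle 1 → 1: weight = 1, length = 1, mean = 1/1 ≈ 1.000
  cycle 2 → 2: weight = 9, length = 1, mean = 9/1 ≈ 9.000
  cycle 0 → 1 → 0: weight = 9, length = 2, mean = 9/2 ≈ 4.500
  cycle 0 → 2 → 0: weight = 7, length = 2, mean = 7/2 ≈ 3.500
  cycle 1 → 0 → 1: weight = 9, length = 2, mean = 9/2 ≈ 4.500
Minimum mean = 1.000, attained e.g. along the cycle 1 → 1 with weight 1 and length 1. So λ(A) = 1/1 = 1.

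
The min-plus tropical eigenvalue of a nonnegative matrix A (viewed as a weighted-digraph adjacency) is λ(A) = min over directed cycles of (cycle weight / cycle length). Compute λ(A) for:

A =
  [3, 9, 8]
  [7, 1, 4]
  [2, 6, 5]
λ(A) = 1

Enumerate directed cycles and compute their means (weight / length). Sample:
  cycle 0 → 0: weight = 3, length = 1, mean = 3/1 ≈ 3.000
  cycle 1 → 1: weight = 1, length = 1, mean = 1/1 ≈ 1.000
  cycle 2 → 2: weight = 5, length = 1, mean = 5/1 ≈ 5.000
  cycle 0 → 1 → 0: weight = 16, length = 2, mean = 16/2 ≈ 8.000
  cycle 0 → 2 → 0: weight = 10, length = 2, mean = 10/2 ≈ 5.000
  cycle 1 → 0 → 1: weight = 16, length = 2, mean = 16/2 ≈ 8.000
Minimum mean = 1.000, attained e.g. along the cycle 1 → 1 with weight 1 and length 1. So λ(A) = 1/1 = 1.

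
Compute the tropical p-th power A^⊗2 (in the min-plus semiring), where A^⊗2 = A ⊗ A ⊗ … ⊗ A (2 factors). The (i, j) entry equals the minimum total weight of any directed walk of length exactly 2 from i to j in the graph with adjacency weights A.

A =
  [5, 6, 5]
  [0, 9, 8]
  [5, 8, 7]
A^⊗2 =
  [6, 11, 10]
  [5, 6, 5]
  [8, 11, 10]

Each entry (A^⊗2)_ij equals the minimum over all length-2 walks i = v_0 → v_1 → … → v_2 = j of Σ_t A[v_t][v_{t+1}]. For example, for (i, j) = (0, 2) we minimise over 3 possible intermediate vertex sequences; the minimum is 10, attained along the walk 0 → 0 → 2.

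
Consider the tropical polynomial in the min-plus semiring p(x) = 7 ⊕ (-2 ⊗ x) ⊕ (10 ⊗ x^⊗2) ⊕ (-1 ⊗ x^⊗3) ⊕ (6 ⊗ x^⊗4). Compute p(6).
p(6) = 4

A tropical monomial a ⊗ x^⊗i evaluates to a + i · x. Evaluating each term at x = 6:
  Term 0 contributes 7 + 0 · 6 = 7
  Term 1 contributes -2 + 1 · 6 = 4
  Term 2 contributes 10 + 2 · 6 = 22
  Term 3 contributes -1 + 3 · 6 = 17
  Term 4 contributes 6 + 4 · 6 = 30
p(6) = ⊕ of these = min[7, 4, 22, 17, 30] = 4.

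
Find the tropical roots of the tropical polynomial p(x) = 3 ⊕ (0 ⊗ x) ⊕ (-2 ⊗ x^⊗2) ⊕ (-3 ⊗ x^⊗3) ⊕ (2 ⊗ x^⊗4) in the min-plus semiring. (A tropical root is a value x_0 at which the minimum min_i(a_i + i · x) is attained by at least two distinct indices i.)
Roots: {-5, 1, 2, 3}

Each tropical root is a break point of the lower envelope of the lines y = a_i + i · x (there are 5 lines, with slopes 0, 1, ..., 4). Only the lines that attain the minimum somewhere contribute to roots; other lines are dominated. Here the surviving (envelope) indices are i = 4, i = 3, i = 2, i = 1, i = 0.
Intersections between consecutive envelope lines give the roots: for adjacent envelope indices i < j the intersection is x = (a_i − a_j) / (j − i). Reading off the sorted break points: {-5, 1, 2, 3}.
Verification: at each break x_0, at least two indices attain the minimum of min_i(a_i + i · x_0).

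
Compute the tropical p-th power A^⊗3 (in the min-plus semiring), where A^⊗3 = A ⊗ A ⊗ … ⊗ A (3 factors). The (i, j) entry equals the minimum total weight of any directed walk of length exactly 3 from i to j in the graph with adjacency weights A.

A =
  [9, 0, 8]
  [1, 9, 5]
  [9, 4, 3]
A^⊗3 =
  [10, 1, 8]
  [2, 10, 6]
  [8, 5, 9]

Each entry (A^⊗3)_ij equals the minimum over all length-3 walks i = v_0 → v_1 → … → v_3 = j of Σ_t A[v_t][v_{t+1}]. For example, for (i, j) = (0, 2) we minimise over 9 possible intermediate vertex sequences; the minimum is 8, attained along the walk 0 → 1 → 2 → 2.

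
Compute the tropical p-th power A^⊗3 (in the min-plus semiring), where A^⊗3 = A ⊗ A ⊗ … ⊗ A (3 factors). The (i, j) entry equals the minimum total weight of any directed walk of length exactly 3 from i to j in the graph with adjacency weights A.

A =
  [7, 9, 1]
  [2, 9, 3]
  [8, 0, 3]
A^⊗3 =
  [3, 4, 4]
  [5, 3, 6]
  [5, 3, 3]

Each entry (A^⊗3)_ij equals the minimum over all length-3 walks i = v_0 → v_1 → … → v_3 = j of Σ_t A[v_t][v_{t+1}]. For example, for (i, j) = (0, 2) we minimise over 9 possible intermediate vertex sequences; the minimum is 4, attained along the walk 0 → 2 → 1 → 2.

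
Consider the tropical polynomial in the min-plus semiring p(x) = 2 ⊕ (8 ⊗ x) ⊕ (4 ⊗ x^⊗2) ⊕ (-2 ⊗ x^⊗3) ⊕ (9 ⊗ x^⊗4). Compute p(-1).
p(-1) = -5

A tropical monomial a ⊗ x^⊗i evaluates to a + i · x. Evaluating each term at x = -1:
  Term 0 contributes 2 + 0 · -1 = 2
  Term 1 contributes 8 + 1 · -1 = 7
  Term 2 contributes 4 + 2 · -1 = 2
  Term 3 contributes -2 + 3 · -1 = -5
  Term 4 contributes 9 + 4 · -1 = 5
p(-1) = ⊕ of these = min[2, 7, 2, -5, 5] = -5.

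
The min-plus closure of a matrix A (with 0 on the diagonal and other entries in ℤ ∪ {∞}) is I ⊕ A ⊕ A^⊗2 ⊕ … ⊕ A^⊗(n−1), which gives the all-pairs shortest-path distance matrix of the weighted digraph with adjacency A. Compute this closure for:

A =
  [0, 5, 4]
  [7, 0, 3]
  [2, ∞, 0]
Closure =
  [0, 5, 4]
  [5, 0, 3]
  [2, 7, 0]

This is the Floyd-Warshall all-pairs shortest-path computation. For each intermediate vertex k = 0, 1, …, 2, update dist[i][j] ← min(dist[i][j], dist[i][k] + dist[k][j]). The final matrix gives, for each (i, j), the minimum total weight of any directed path from i to j (possibly empty when i = j).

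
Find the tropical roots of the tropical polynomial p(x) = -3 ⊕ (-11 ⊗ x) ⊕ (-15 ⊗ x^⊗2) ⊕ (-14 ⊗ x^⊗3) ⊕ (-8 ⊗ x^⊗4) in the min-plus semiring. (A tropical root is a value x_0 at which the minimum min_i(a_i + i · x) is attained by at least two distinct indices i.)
Roots: {-6, -1, 4, 8}

Each tropical root is a break point of the lower envelope of the lines y = a_i + i · x (there are 5 lines, with slopes 0, 1, ..., 4). Only the lines that attain the minimum somewhere contribute to roots; other lines are dominated. Here the surviving (envelope) indices are i = 4, i = 3, i = 2, i = 1, i = 0.
Intersections between consecutive envelope lines give the roots: for adjacent envelope indices i < j the intersection is x = (a_i − a_j) / (j − i). Reading off the sorted break points: {-6, -1, 4, 8}.
Verification: at each break x_0, at least two indices attain the minimum of min_i(a_i + i · x_0).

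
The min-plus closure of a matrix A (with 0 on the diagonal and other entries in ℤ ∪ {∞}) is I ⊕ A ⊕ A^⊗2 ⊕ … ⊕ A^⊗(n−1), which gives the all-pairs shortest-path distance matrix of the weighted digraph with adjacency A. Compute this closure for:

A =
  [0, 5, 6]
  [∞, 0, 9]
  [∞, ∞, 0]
Closure =
  [0, 5, 6]
  [∞, 0, 9]
  [∞, ∞, 0]

This is the Floyd-Warshall all-pairs shortest-path computation. For each intermediate vertex k = 0, 1, …, 2, update dist[i][j] ← min(dist[i][j], dist[i][k] + dist[k][j]). The final matrix gives, for each (i, j), the minimum total weight of any directed path from i to j (possibly empty when i = j).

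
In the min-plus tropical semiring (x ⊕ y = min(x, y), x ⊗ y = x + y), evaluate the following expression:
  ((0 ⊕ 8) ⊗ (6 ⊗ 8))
((0 ⊕ 8) ⊗ (6 ⊗ 8)) = 14

Expand innermost to outermost. Recall ⊕ takes the minimum of its arguments and ⊗ takes their sum. Working out the expression ((0 ⊕ 8) ⊗ (6 ⊗ 8)) gives 14.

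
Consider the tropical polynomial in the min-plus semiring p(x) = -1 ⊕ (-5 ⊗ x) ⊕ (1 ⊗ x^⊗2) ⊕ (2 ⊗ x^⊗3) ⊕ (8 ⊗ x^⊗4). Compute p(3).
p(3) = -2

A tropical monomial a ⊗ x^⊗i evaluates to a + i · x. Evaluating each term at x = 3:
  Term 0 contributes -1 + 0 · 3 = -1
  Term 1 contributes -5 + 1 · 3 = -2
  Term 2 contributes 1 + 2 · 3 = 7
  Term 3 contributes 2 + 3 · 3 = 11
  Term 4 contributes 8 + 4 · 3 = 20
p(3) = ⊕ of these = min[-1, -2, 7, 11, 20] = -2.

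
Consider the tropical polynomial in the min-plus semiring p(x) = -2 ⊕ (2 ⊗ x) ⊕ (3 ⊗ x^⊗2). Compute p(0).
p(0) = -2

A tropical monomial a ⊗ x^⊗i evaluates to a + i · x. Evaluating each term at x = 0:
  Term 0 contributes -2 + 0 · 0 = -2
  Term 1 contributes 2 + 1 · 0 = 2
  Term 2 contributes 3 + 2 · 0 = 3
p(0) = ⊕ of these = min[-2, 2, 3] = -2.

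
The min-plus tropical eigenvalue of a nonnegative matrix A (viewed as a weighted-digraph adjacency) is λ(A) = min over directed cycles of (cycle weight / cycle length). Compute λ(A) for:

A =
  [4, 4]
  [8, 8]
λ(A) = 4

Enumerate directed cycles and compute their means (weight / length). Sample:
  cycle 0 → 0: weight = 4, length = 1, mean = 4/1 ≈ 4.000
  cycle 1 → 1: weight = 8, length = 1, mean = 8/1 ≈ 8.000
  cycle 0 → 1 → 0: weight = 12, length = 2, mean = 12/2 ≈ 6.000
  cycle 1 → 0 → 1: weight = 12, length = 2, mean = 12/2 ≈ 6.000
Minimum mean = 4.000, attained e.g. along the cycle 0 → 0 with weight 4 and length 1. So λ(A) = 4/1 = 4.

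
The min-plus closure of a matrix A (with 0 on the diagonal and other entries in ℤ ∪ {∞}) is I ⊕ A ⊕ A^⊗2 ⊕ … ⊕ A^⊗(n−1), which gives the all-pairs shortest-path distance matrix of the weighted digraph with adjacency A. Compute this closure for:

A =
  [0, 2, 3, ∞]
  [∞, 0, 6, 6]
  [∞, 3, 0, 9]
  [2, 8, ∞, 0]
Closure =
  [0, 2, 3, 8]
  [8, 0, 6, 6]
  [11, 3, 0, 9]
  [2, 4, 5, 0]

This is the Floyd-Warshall all-pairs shortest-path computation. For each intermediate vertex k = 0, 1, …, 3, update dist[i][j] ← min(dist[i][j], dist[i][k] + dist[k][j]). The final matrix gives, for each (i, j), the minimum total weight of any directed path from i to j (possibly empty when i = j).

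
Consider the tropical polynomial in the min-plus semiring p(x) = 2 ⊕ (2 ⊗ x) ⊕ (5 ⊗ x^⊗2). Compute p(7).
p(7) = 2

A tropical monomial a ⊗ x^⊗i evaluates to a + i · x. Evaluating each term at x = 7:
  Term 0 contributes 2 + 0 · 7 = 2
  Term 1 contributes 2 + 1 · 7 = 9
  Term 2 contributes 5 + 2 · 7 = 19
p(7) = ⊕ of these = min[2, 9, 19] = 2.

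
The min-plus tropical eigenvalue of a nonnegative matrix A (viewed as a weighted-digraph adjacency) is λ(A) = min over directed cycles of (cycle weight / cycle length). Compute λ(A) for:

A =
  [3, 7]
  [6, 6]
λ(A) = 3

Enumerate directed cycles and compute their means (weight / length). Sample:
  cycle 0 → 0: weight = 3, length = 1, mean = 3/1 ≈ 3.000
  cycle 1 → 1: weight = 6, length = 1, mean = 6/1 ≈ 6.000
  cycle 0 → 1 → 0: weight = 13, length = 2, mean = 13/2 ≈ 6.500
  cycle 1 → 0 → 1: weight = 13, length = 2, mean = 13/2 ≈ 6.500
Minimum mean = 3.000, attained e.g. along the cycle 0 → 0 with weight 3 and length 1. So λ(A) = 3/1 = 3.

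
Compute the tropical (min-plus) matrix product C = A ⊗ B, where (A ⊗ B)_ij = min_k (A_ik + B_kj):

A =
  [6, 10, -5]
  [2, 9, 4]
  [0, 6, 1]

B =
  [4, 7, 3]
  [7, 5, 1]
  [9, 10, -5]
A ⊗ B =
  [4, 5, -10]
  [6, 9, -1]
  [4, 7, -4]

Apply the min-plus product entry-by-entry:
  C[0][0] = min over k of (A[0][0] + B[0][0] = 6 + 4 = 10, A[0][1] + B[1][0] = 10 + 7 = 17, A[0][2] + B[2][0] = -5 + 9 = 4) = 4 (attained at k = 2)
  C[0][1] = min over k of (A[0][0] + B[0][1] = 6 + 7 = 13, A[0][1] + B[1][1] = 10 + 5 = 15, A[0][2] + B[2][1] = -5 + 10 = 5) = 5 (attained at k = 2)
  C[0][2] = min over k of (A[0][0] + B[0][2] = 6 + 3 = 9, A[0][1] + B[1][2] = 10 + 1 = 11, A[0][2] + B[2][2] = -5 + -5 = -10) = -10 (attained at k = 2)
  C[1][0] = min over k of (A[1][0] + B[0][0] = 2 + 4 = 6, A[1][1] + B[1][0] = 9 + 7 = 16, A[1][2] + B[2][0] = 4 + 9 = 13) = 6 (attained at k = 0)
  C[1][1] = min over k of (A[1][0] + B[0][1] = 2 + 7 = 9, A[1][1] + B[1][1] = 9 + 5 = 14, A[1][2] + B[2][1] = 4 + 10 = 14) = 9 (attained at k = 0)
  C[1][2] = min over k of (A[1][0] + B[0][2] = 2 + 3 = 5, A[1][1] + B[1][2] = 9 + 1 = 10, A[1][2] + B[2][2] = 4 + -5 = -1) = -1 (attained at k = 2)
  C[2][0] = min over k of (A[2][0] + B[0][0] = 0 + 4 = 4, A[2][1] + B[1][0] = 6 + 7 = 13, A[2][2] + B[2][0] = 1 + 9 = 10) = 4 (attained at k = 0)
  C[2][1] = min over k of (A[2][0] + B[0][1] = 0 + 7 = 7, A[2][1] + B[1][1] = 6 + 5 = 11, A[2][2] + B[2][1] = 1 + 10 = 11) = 7 (attained at k = 0)
  C[2][2] = min over k of (A[2][0] + B[0][2] = 0 + 3 = 3, A[2][1] + B[1][2] = 6 + 1 = 7, A[2][2] + B[2][2] = 1 + -5 = -4) = -4 (attained at k = 2)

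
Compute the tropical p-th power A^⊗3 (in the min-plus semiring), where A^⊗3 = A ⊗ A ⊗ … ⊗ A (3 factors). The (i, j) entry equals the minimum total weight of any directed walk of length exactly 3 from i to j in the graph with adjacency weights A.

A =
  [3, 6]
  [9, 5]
A^⊗3 =
  [9, 12]
  [15, 15]

Each entry (A^⊗3)_ij equals the minimum over all length-3 walks i = v_0 → v_1 → … → v_3 = j of Σ_t A[v_t][v_{t+1}]. For example, for (i, j) = (0, 1) we minimise over 4 possible intermediate vertex sequences; the minimum is 12, attained along the walk 0 → 0 → 0 → 1.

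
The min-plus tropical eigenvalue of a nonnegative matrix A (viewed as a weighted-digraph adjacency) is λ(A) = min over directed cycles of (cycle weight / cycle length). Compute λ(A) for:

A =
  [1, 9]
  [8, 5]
λ(A) = 1

Enumerate directed cycles and compute their means (weight / length). Sample:
  cycle 0 → 0: weight = 1, length = 1, mean = 1/1 ≈ 1.000
  cycle 1 → 1: weight = 5, length = 1, mean = 5/1 ≈ 5.000
  cycle 0 → 1 → 0: weight = 17, length = 2, mean = 17/2 ≈ 8.500
  cycle 1 → 0 → 1: weight = 17, length = 2, mean = 17/2 ≈ 8.500
Minimum mean = 1.000, attained e.g. along the cycle 0 → 0 with weight 1 and length 1. So λ(A) = 1/1 = 1.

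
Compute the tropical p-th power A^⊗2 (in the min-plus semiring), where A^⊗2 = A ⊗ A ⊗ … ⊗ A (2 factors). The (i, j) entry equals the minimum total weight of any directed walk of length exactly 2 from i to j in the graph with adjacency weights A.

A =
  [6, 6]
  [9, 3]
A^⊗2 =
  [12, 9]
  [12, 6]

Each entry (A^⊗2)_ij equals the minimum over all length-2 walks i = v_0 → v_1 → … → v_2 = j of Σ_t A[v_t][v_{t+1}]. For example, for (i, j) = (0, 1) we minimise over 2 possible intermediate vertex sequences; the minimum is 9, attained along the walk 0 → 1 → 1.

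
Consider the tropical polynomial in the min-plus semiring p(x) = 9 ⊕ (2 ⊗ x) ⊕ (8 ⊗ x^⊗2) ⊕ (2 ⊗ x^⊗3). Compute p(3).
p(3) = 5

A tropical monomial a ⊗ x^⊗i evaluates to a + i · x. Evaluating each term at x = 3:
  Term 0 contributes 9 + 0 · 3 = 9
  Term 1 contributes 2 + 1 · 3 = 5
  Term 2 contributes 8 + 2 · 3 = 14
  Term 3 contributes 2 + 3 · 3 = 11
p(3) = ⊕ of these = min[9, 5, 14, 11] = 5.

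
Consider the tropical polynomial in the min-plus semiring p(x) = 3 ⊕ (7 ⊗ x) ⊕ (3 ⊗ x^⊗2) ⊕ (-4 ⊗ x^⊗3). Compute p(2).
p(2) = 2

A tropical monomial a ⊗ x^⊗i evaluates to a + i · x. Evaluating each term at x = 2:
  Term 0 contributes 3 + 0 · 2 = 3
  Term 1 contributes 7 + 1 · 2 = 9
  Term 2 contributes 3 + 2 · 2 = 7
  Term 3 contributes -4 + 3 · 2 = 2
p(2) = ⊕ of these = min[3, 9, 7, 2] = 2.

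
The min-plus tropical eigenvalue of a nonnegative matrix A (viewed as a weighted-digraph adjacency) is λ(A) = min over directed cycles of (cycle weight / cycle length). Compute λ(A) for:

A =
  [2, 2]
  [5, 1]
λ(A) = 1

Enumerate directed cycles and compute their means (weight / length). Sample:
  cycle 0 → 0: weight = 2, length = 1, mean = 2/1 ≈ 2.000
  cycle 1 → 1: weight = 1, length = 1, mean = 1/1 ≈ 1.000
  cycle 0 → 1 → 0: weight = 7, length = 2, mean = 7/2 ≈ 3.500
  cycle 1 → 0 → 1: weight = 7, length = 2, mean = 7/2 ≈ 3.500
Minimum mean = 1.000, attained e.g. along the cycle 1 → 1 with weight 1 and length 1. So λ(A) = 1/1 = 1.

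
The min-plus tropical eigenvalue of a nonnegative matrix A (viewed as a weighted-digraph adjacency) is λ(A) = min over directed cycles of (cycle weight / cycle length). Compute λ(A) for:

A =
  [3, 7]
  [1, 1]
λ(A) = 1

Enumerate directed cycles and compute their means (weight / length). Sample:
  cycle 0 → 0: weight = 3, length = 1, mean = 3/1 ≈ 3.000
  cycle 1 → 1: weight = 1, length = 1, mean = 1/1 ≈ 1.000
  cycle 0 → 1 → 0: weight = 8, length = 2, mean = 8/2 ≈ 4.000
  cycle 1 → 0 → 1: weight = 8, length = 2, mean = 8/2 ≈ 4.000
Minimum mean = 1.000, attained e.g. along the cycle 1 → 1 with weight 1 and length 1. So λ(A) = 1/1 = 1.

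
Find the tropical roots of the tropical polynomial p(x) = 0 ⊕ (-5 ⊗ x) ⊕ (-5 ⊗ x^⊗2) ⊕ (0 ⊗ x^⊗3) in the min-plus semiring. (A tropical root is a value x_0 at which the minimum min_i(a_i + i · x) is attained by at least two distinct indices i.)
Roots: {-5, 0, 5}

Each tropical root is a break point of the lower envelope of the lines y = a_i + i · x (there are 4 lines, with slopes 0, 1, ..., 3). Only the lines that attain the minimum somewhere contribute to roots; other lines are dominated. Here the surviving (envelope) indices are i = 3, i = 2, i = 1, i = 0.
Intersections between consecutive envelope lines give the roots: for adjacent envelope indices i < j the intersection is x = (a_i − a_j) / (j − i). Reading off the sorted break points: {-5, 0, 5}.
Verification: at each break x_0, at least two indices attain the minimum of min_i(a_i + i · x_0).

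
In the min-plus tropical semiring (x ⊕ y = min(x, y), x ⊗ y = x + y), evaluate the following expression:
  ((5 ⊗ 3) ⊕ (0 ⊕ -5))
((5 ⊗ 3) ⊕ (0 ⊕ -5)) = -5

Expand innermost to outermost. Recall ⊕ takes the minimum of its arguments and ⊗ takes their sum. Working out the expression ((5 ⊗ 3) ⊕ (0 ⊕ -5)) gives -5.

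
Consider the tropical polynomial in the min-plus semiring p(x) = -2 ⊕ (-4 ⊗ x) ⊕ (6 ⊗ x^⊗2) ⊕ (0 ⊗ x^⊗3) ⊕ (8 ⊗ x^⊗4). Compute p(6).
p(6) = -2

A tropical monomial a ⊗ x^⊗i evaluates to a + i · x. Evaluating each term at x = 6:
  Term 0 contributes -2 + 0 · 6 = -2
  Term 1 contributes -4 + 1 · 6 = 2
  Term 2 contributes 6 + 2 · 6 = 18
  Term 3 contributes 0 + 3 · 6 = 18
  Term 4 contributes 8 + 4 · 6 = 32
p(6) = ⊕ of these = min[-2, 2, 18, 18, 32] = -2.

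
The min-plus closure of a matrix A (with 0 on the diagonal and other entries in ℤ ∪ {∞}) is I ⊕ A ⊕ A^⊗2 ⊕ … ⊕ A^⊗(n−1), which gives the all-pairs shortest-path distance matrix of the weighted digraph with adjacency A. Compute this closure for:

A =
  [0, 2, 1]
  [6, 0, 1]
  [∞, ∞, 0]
Closure =
  [0, 2, 1]
  [6, 0, 1]
  [∞, ∞, 0]

This is the Floyd-Warshall all-pairs shortest-path computation. For each intermediate vertex k = 0, 1, …, 2, update dist[i][j] ← min(dist[i][j], dist[i][k] + dist[k][j]). The final matrix gives, for each (i, j), the minimum total weight of any directed path from i to j (possibly empty when i = j).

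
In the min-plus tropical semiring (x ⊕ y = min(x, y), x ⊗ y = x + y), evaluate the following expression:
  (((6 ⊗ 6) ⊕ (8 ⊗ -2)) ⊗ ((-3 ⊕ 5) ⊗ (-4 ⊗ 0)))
(((6 ⊗ 6) ⊕ (8 ⊗ -2)) ⊗ ((-3 ⊕ 5) ⊗ (-4 ⊗ 0))) = -1

Expand innermost to outermost. Recall ⊕ takes the minimum of its arguments and ⊗ takes their sum. Working out the expression (((6 ⊗ 6) ⊕ (8 ⊗ -2)) ⊗ ((-3 ⊕ 5) ⊗ (-4 ⊗ 0))) gives -1.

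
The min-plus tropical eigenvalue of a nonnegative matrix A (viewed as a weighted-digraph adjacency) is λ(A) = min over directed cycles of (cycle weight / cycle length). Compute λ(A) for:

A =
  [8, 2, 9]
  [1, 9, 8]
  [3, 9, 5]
λ(A) = 3/2

Enumerate directed cycles and compute their means (weight / length). Sample:
  cycle 0 → 0: weight = 8, length = 1, mean = 8/1 ≈ 8.000
  cycle 1 → 1: weight = 9, length = 1, mean = 9/1 ≈ 9.000
  cycle 2 → 2: weight = 5, length = 1, mean = 5/1 ≈ 5.000
  cycle 0 → 1 → 0: weight = 3, length = 2, mean = 3/2 ≈ 1.500
  cycle 0 → 2 → 0: weight = 12, length = 2, mean = 12/2 ≈ 6.000
  cycle 1 → 0 → 1: weight = 3, length = 2, mean = 3/2 ≈ 1.500
Minimum mean = 1.500, attained e.g. along the cycle 0 → 1 → 0 with weight 3 and length 2. So λ(A) = 3/2 = 3/2.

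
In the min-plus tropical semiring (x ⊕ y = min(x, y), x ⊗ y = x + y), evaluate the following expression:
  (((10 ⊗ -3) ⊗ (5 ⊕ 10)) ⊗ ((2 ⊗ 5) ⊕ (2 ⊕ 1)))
(((10 ⊗ -3) ⊗ (5 ⊕ 10)) ⊗ ((2 ⊗ 5) ⊕ (2 ⊕ 1))) = 13

Expand innermost to outermost. Recall ⊕ takes the minimum of its arguments and ⊗ takes their sum. Working out the expression (((10 ⊗ -3) ⊗ (5 ⊕ 10)) ⊗ ((2 ⊗ 5) ⊕ (2 ⊕ 1))) gives 13.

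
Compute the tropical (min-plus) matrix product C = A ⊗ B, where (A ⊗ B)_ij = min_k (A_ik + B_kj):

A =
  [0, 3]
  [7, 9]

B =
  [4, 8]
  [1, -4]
A ⊗ B =
  [4, -1]
  [10, 5]

Apply the min-plus product entry-by-entry:
  C[0][0] = min over k of (A[0][0] + B[0][0] = 0 + 4 = 4, A[0][1] + B[1][0] = 3 + 1 = 4) = 4 (attained at k = 0)
  C[0][1] = min over k of (A[0][0] + B[0][1] = 0 + 8 = 8, A[0][1] + B[1][1] = 3 + -4 = -1) = -1 (attained at k = 1)
  C[1][0] = min over k of (A[1][0] + B[0][0] = 7 + 4 = 11, A[1][1] + B[1][0] = 9 + 1 = 10) = 10 (attained at k = 1)
  C[1][1] = min over k of (A[1][0] + B[0][1] = 7 + 8 = 15, A[1][1] + B[1][1] = 9 + -4 = 5) = 5 (attained at k = 1)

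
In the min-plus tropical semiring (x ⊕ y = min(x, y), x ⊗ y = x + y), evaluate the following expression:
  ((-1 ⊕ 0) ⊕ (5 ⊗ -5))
((-1 ⊕ 0) ⊕ (5 ⊗ -5)) = -1

Expand innermost to outermost. Recall ⊕ takes the minimum of its arguments and ⊗ takes their sum. Working out the expression ((-1 ⊕ 0) ⊕ (5 ⊗ -5)) gives -1.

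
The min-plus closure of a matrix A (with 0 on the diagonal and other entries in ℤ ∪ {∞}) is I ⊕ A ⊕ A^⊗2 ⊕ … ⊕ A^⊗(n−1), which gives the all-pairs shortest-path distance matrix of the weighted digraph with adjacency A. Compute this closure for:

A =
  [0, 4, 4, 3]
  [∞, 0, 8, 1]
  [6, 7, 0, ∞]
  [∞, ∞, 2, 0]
Closure =
  [0, 4, 4, 3]
  [9, 0, 3, 1]
  [6, 7, 0, 8]
  [8, 9, 2, 0]

This is the Floyd-Warshall all-pairs shortest-path computation. For each intermediate vertex k = 0, 1, …, 3, update dist[i][j] ← min(dist[i][j], dist[i][k] + dist[k][j]). The final matrix gives, for each (i, j), the minimum total weight of any directed path from i to j (possibly empty when i = j).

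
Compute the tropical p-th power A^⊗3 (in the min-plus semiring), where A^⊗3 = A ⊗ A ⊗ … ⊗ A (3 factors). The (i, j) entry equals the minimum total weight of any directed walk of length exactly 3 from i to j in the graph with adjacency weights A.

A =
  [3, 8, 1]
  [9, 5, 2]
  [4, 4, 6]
A^⊗3 =
  [8, 8, 6]
  [9, 11, 7]
  [9, 9, 8]

Each entry (A^⊗3)_ij equals the minimum over all length-3 walks i = v_0 → v_1 → … → v_3 = j of Σ_t A[v_t][v_{t+1}]. For example, for (i, j) = (0, 2) we minimise over 9 possible intermediate vertex sequences; the minimum is 6, attained along the walk 0 → 2 → 0 → 2.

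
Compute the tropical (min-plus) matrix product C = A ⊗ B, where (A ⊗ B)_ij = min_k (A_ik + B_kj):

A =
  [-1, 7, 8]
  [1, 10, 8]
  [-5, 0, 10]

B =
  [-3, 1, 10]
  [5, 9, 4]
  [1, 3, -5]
A ⊗ B =
  [-4, 0, 3]
  [-2, 2, 3]
  [-8, -4, 4]

Apply the min-plus product entry-by-entry:
  C[0][0] = min over k of (A[0][0] + B[0][0] = -1 + -3 = -4, A[0][1] + B[1][0] = 7 + 5 = 12, A[0][2] + B[2][0] = 8 + 1 = 9) = -4 (attained at k = 0)
  C[0][1] = min over k of (A[0][0] + B[0][1] = -1 + 1 = 0, A[0][1] + B[1][1] = 7 + 9 = 16, A[0][2] + B[2][1] = 8 + 3 = 11) = 0 (attained at k = 0)
  C[0][2] = min over k of (A[0][0] + B[0][2] = -1 + 10 = 9, A[0][1] + B[1][2] = 7 + 4 = 11, A[0][2] + B[2][2] = 8 + -5 = 3) = 3 (attained at k = 2)
  C[1][0] = min over k of (A[1][0] + B[0][0] = 1 + -3 = -2, A[1][1] + B[1][0] = 10 + 5 = 15, A[1][2] + B[2][0] = 8 + 1 = 9) = -2 (attained at k = 0)
  C[1][1] = min over k of (A[1][0] + B[0][1] = 1 + 1 = 2, A[1][1] + B[1][1] = 10 + 9 = 19, A[1][2] + B[2][1] = 8 + 3 = 11) = 2 (attained at k = 0)
  C[1][2] = min over k of (A[1][0] + B[0][2] = 1 + 10 = 11, A[1][1] + B[1][2] = 10 + 4 = 14, A[1][2] + B[2][2] = 8 + -5 = 3) = 3 (attained at k = 2)
  C[2][0] = min over k of (A[2][0] + B[0][0] = -5 + -3 = -8, A[2][1] + B[1][0] = 0 + 5 = 5, A[2][2] + B[2][0] = 10 + 1 = 11) = -8 (attained at k = 0)
  C[2][1] = min over k of (A[2][0] + B[0][1] = -5 + 1 = -4, A[2][1] + B[1][1] = 0 + 9 = 9, A[2][2] + B[2][1] = 10 + 3 = 13) = -4 (attained at k = 0)
  C[2][2] = min over k of (A[2][0] + B[0][2] = -5 + 10 = 5, A[2][1] + B[1][2] = 0 + 4 = 4, A[2][2] + B[2][2] = 10 + -5 = 5) = 4 (attained at k = 1)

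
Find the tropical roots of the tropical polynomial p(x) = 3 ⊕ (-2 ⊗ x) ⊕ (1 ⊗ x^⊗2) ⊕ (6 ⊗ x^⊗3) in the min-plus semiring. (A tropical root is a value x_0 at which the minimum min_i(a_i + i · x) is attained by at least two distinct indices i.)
Roots: {-5, -3, 5}

Each tropical root is a break point of the lower envelope of the lines y = a_i + i · x (there are 4 lines, with slopes 0, 1, ..., 3). Only the lines that attain the minimum somewhere contribute to roots; other lines are dominated. Here the surviving (envelope) indices are i = 3, i = 2, i = 1, i = 0.
Intersections between consecutive envelope lines give the roots: for adjacent envelope indices i < j the intersection is x = (a_i − a_j) / (j − i). Reading off the sorted break points: {-5, -3, 5}.
Verification: at each break x_0, at least two indices attain the minimum of min_i(a_i + i · x_0).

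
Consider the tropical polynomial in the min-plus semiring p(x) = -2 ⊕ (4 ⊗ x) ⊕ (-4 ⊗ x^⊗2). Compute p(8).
p(8) = -2

A tropical monomial a ⊗ x^⊗i evaluates to a + i · x. Evaluating each term at x = 8:
  Term 0 contributes -2 + 0 · 8 = -2
  Term 1 contributes 4 + 1 · 8 = 12
  Term 2 contributes -4 + 2 · 8 = 12
p(8) = ⊕ of these = min[-2, 12, 12] = -2.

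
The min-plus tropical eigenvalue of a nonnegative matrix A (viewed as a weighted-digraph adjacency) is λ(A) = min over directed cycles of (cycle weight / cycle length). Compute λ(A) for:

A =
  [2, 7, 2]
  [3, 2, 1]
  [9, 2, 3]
λ(A) = 3/2

Enumerate directed cycles and compute their means (weight / length). Sample:
  cycle 0 → 0: weight = 2, length = 1, mean = 2/1 ≈ 2.000
  cycle 1 → 1: weight = 2, length = 1, mean = 2/1 ≈ 2.000
  cycle 2 → 2: weight = 3, length = 1, mean = 3/1 ≈ 3.000
  cycle 0 → 1 → 0: weight = 10, length = 2, mean = 10/2 ≈ 5.000
  cycle 0 → 2 → 0: weight = 11, length = 2, mean = 11/2 ≈ 5.500
  cycle 1 → 0 → 1: weight = 10, length = 2, mean = 10/2 ≈ 5.000
Minimum mean = 1.500, attained e.g. along the cycle 1 → 2 → 1 with weight 3 and length 2. So λ(A) = 3/2 = 3/2.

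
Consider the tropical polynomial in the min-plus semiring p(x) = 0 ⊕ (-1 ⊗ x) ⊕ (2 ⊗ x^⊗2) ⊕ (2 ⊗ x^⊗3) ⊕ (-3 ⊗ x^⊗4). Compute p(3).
p(3) = 0

A tropical monomial a ⊗ x^⊗i evaluates to a + i · x. Evaluating each term at x = 3:
  Term 0 contributes 0 + 0 · 3 = 0
  Term 1 contributes -1 + 1 · 3 = 2
  Term 2 contributes 2 + 2 · 3 = 8
  Term 3 contributes 2 + 3 · 3 = 11
  Term 4 contributes -3 + 4 · 3 = 9
p(3) = ⊕ of these = min[0, 2, 8, 11, 9] = 0.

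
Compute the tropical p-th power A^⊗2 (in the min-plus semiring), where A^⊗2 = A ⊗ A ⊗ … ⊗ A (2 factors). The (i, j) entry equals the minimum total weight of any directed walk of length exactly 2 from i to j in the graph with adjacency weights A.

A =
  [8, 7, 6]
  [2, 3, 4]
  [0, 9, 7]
A^⊗2 =
  [6, 10, 11]
  [4, 6, 7]
  [7, 7, 6]

Each entry (A^⊗2)_ij equals the minimum over all length-2 walks i = v_0 → v_1 → … → v_2 = j of Σ_t A[v_t][v_{t+1}]. For example, for (i, j) = (0, 2) we minimise over 3 possible intermediate vertex sequences; the minimum is 11, attained along the walk 0 → 1 → 2.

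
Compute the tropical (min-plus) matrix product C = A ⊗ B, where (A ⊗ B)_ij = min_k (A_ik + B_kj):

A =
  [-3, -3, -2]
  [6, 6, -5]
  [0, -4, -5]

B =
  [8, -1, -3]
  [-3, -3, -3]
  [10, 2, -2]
A ⊗ B =
  [-6, -6, -6]
  [3, -3, -7]
  [-7, -7, -7]

Apply the min-plus product entry-by-entry:
  C[0][0] = min over k of (A[0][0] + B[0][0] = -3 + 8 = 5, A[0][1] + B[1][0] = -3 + -3 = -6, A[0][2] + B[2][0] = -2 + 10 = 8) = -6 (attained at k = 1)
  C[0][1] = min over k of (A[0][0] + B[0][1] = -3 + -1 = -4, A[0][1] + B[1][1] = -3 + -3 = -6, A[0][2] + B[2][1] = -2 + 2 = 0) = -6 (attained at k = 1)
  C[0][2] = min over k of (A[0][0] + B[0][2] = -3 + -3 = -6, A[0][1] + B[1][2] = -3 + -3 = -6, A[0][2] + B[2][2] = -2 + -2 = -4) = -6 (attained at k = 0)
  C[1][0] = min over k of (A[1][0] + B[0][0] = 6 + 8 = 14, A[1][1] + B[1][0] = 6 + -3 = 3, A[1][2] + B[2][0] = -5 + 10 = 5) = 3 (attained at k = 1)
  C[1][1] = min over k of (A[1][0] + B[0][1] = 6 + -1 = 5, A[1][1] + B[1][1] = 6 + -3 = 3, A[1][2] + B[2][1] = -5 + 2 = -3) = -3 (attained at k = 2)
  C[1][2] = min over k of (A[1][0] + B[0][2] = 6 + -3 = 3, A[1][1] + B[1][2] = 6 + -3 = 3, A[1][2] + B[2][2] = -5 + -2 = -7) = -7 (attained at k = 2)
  C[2][0] = min over k of (A[2][0] + B[0][0] = 0 + 8 = 8, A[2][1] + B[1][0] = -4 + -3 = -7, A[2][2] + B[2][0] = -5 + 10 = 5) = -7 (attained at k = 1)
  C[2][1] = min over k of (A[2][0] + B[0][1] = 0 + -1 = -1, A[2][1] + B[1][1] = -4 + -3 = -7, A[2][2] + B[2][1] = -5 + 2 = -3) = -7 (attained at k = 1)
  C[2][2] = min over k of (A[2][0] + B[0][2] = 0 + -3 = -3, A[2][1] + B[1][2] = -4 + -3 = -7, A[2][2] + B[2][2] = -5 + -2 = -7) = -7 (attained at k = 1)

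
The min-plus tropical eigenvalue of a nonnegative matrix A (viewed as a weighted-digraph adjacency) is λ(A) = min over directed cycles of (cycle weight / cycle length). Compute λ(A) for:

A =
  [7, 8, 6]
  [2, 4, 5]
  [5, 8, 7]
λ(A) = 4

Enumerate directed cycles and compute their means (weight / length). Sample:
  cycle 0 → 0: weight = 7, length = 1, mean = 7/1 ≈ 7.000
  cycle 1 → 1: weight = 4, length = 1, mean = 4/1 ≈ 4.000
  cycle 2 → 2: weight = 7, length = 1, mean = 7/1 ≈ 7.000
  cycle 0 → 1 → 0: weight = 10, length = 2, mean = 10/2 ≈ 5.000
  cycle 0 → 2 → 0: weight = 11, length = 2, mean = 11/2 ≈ 5.500
  cycle 1 → 0 → 1: weight = 10, length = 2, mean = 10/2 ≈ 5.000
Minimum mean = 4.000, attained e.g. along the cycle 1 → 1 with weight 4 and length 1. So λ(A) = 4/1 = 4.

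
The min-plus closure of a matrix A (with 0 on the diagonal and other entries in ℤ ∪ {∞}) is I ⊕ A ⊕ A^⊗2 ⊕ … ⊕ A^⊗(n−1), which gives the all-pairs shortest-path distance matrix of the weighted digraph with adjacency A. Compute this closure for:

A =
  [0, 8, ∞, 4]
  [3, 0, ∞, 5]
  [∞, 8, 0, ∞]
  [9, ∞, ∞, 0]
Closure =
  [0, 8, ∞, 4]
  [3, 0, ∞, 5]
  [11, 8, 0, 13]
  [9, 17, ∞, 0]

This is the Floyd-Warshall all-pairs shortest-path computation. For each intermediate vertex k = 0, 1, …, 3, update dist[i][j] ← min(dist[i][j], dist[i][k] + dist[k][j]). The final matrix gives, for each (i, j), the minimum total weight of any directed path from i to j (possibly empty when i = j).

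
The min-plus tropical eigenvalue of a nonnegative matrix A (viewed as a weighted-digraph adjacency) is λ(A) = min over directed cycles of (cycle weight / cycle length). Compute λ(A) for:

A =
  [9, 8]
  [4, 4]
λ(A) = 4

Enumerate directed cycles and compute their means (weight / length). Sample:
  cycle 0 → 0: weight = 9, length = 1, mean = 9/1 ≈ 9.000
  cycle 1 → 1: weight = 4, length = 1, mean = 4/1 ≈ 4.000
  cycle 0 → 1 → 0: weight = 12, length = 2, mean = 12/2 ≈ 6.000
  cycle 1 → 0 → 1: weight = 12, length = 2, mean = 12/2 ≈ 6.000
Minimum mean = 4.000, attained e.g. along the cycle 1 → 1 with weight 4 and length 1. So λ(A) = 4/1 = 4.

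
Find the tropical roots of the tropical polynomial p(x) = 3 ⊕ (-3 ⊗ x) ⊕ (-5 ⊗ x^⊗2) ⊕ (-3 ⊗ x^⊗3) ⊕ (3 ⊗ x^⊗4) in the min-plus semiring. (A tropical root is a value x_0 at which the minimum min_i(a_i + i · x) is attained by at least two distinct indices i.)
Roots: {-6, -2, 2, 6}

Each tropical root is a break point of the lower envelope of the lines y = a_i + i · x (there are 5 lines, with slopes 0, 1, ..., 4). Only the lines that attain the minimum somewhere contribute to roots; other lines are dominated. Here the surviving (envelope) indices are i = 4, i = 3, i = 2, i = 1, i = 0.
Intersections between consecutive envelope lines give the roots: for adjacent envelope indices i < j the intersection is x = (a_i − a_j) / (j − i). Reading off the sorted break points: {-6, -2, 2, 6}.
Verification: at each break x_0, at least two indices attain the minimum of min_i(a_i + i · x_0).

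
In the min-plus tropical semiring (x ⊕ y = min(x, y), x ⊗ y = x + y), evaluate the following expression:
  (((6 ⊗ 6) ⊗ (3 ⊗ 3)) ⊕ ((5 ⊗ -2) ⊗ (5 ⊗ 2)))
(((6 ⊗ 6) ⊗ (3 ⊗ 3)) ⊕ ((5 ⊗ -2) ⊗ (5 ⊗ 2))) = 10

Expand innermost to outermost. Recall ⊕ takes the minimum of its arguments and ⊗ takes their sum. Working out the expression (((6 ⊗ 6) ⊗ (3 ⊗ 3)) ⊕ ((5 ⊗ -2) ⊗ (5 ⊗ 2))) gives 10.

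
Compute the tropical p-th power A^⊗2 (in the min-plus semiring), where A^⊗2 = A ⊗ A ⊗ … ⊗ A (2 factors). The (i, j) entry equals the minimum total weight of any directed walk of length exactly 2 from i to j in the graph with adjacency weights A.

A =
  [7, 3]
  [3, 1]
A^⊗2 =
  [6, 4]
  [4, 2]

Each entry (A^⊗2)_ij equals the minimum over all length-2 walks i = v_0 → v_1 → … → v_2 = j of Σ_t A[v_t][v_{t+1}]. For example, for (i, j) = (0, 1) we minimise over 2 possible intermediate vertex sequences; the minimum is 4, attained along the walk 0 → 1 → 1.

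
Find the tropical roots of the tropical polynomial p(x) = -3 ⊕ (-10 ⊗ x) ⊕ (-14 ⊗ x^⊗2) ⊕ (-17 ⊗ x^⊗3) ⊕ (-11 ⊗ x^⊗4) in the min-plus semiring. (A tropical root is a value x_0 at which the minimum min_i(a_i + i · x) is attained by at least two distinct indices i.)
Roots: {-6, 3, 4, 7}

Each tropical root is a break point of the lower envelope of the lines y = a_i + i · x (there are 5 lines, with slopes 0, 1, ..., 4). Only the lines that attain the minimum somewhere contribute to roots; other lines are dominated. Here the surviving (envelope) indices are i = 4, i = 3, i = 2, i = 1, i = 0.
Intersections between consecutive envelope lines give the roots: for adjacent envelope indices i < j the intersection is x = (a_i − a_j) / (j − i). Reading off the sorted break points: {-6, 3, 4, 7}.
Verification: at each break x_0, at least two indices attain the minimum of min_i(a_i + i · x_0).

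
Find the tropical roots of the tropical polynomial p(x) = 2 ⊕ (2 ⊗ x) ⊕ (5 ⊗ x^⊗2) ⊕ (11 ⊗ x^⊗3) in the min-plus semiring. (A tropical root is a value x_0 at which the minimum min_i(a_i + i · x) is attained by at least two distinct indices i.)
Roots: {-6, -3, 0}

Each tropical root is a break point of the lower envelope of the lines y = a_i + i · x (there are 4 lines, with slopes 0, 1, ..., 3). Only the lines that attain the minimum somewhere contribute to roots; other lines are dominated. Here the surviving (envelope) indices are i = 3, i = 2, i = 1, i = 0.
Intersections between consecutive envelope lines give the roots: for adjacent envelope indices i < j the intersection is x = (a_i − a_j) / (j − i). Reading off the sorted break points: {-6, -3, 0}.
Verification: at each break x_0, at least two indices attain the minimum of min_i(a_i + i · x_0).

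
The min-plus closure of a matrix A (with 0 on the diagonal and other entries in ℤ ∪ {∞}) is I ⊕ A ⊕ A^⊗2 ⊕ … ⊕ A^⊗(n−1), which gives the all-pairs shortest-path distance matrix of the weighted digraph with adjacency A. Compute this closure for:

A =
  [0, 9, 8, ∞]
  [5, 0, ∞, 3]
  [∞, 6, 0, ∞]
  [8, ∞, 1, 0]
Closure =
  [0, 9, 8, 12]
  [5, 0, 4, 3]
  [11, 6, 0, 9]
  [8, 7, 1, 0]

This is the Floyd-Warshall all-pairs shortest-path computation. For each intermediate vertex k = 0, 1, …, 3, update dist[i][j] ← min(dist[i][j], dist[i][k] + dist[k][j]). The final matrix gives, for each (i, j), the minimum total weight of any directed path from i to j (possibly empty when i = j).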